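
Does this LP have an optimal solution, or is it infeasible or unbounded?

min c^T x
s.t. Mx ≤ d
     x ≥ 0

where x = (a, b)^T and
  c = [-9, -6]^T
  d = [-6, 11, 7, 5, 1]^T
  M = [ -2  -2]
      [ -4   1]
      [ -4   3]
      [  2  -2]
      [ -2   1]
Feasible point: (1, 2) satisfies every constraint, so the LP is feasible.
Direction d = (1, 1): for each constraint row a, a·d ≤ 0 —
  (-2)(1) + (-2)(1) = -4 ≤ 0
  (-4)(1) + (1)(1) = -3 ≤ 0
  (-4)(1) + (3)(1) = -1 ≤ 0
  (2)(1) + (-2)(1) = 0 ≤ 0
  (-2)(1) + (1)(1) = -1 ≤ 0
and d ≥ 0, so (1, 2) + t·d stays feasible for every t ≥ 0. Along this ray z = -9a - 6b changes by -15 per unit t, so z → −∞.

Unbounded: there is a feasible ray along which z → −∞.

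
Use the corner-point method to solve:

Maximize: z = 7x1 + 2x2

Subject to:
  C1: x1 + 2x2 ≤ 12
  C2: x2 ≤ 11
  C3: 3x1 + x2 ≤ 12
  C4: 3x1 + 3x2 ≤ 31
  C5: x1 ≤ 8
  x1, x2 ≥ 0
x1 = 4, x2 = 0, z = 28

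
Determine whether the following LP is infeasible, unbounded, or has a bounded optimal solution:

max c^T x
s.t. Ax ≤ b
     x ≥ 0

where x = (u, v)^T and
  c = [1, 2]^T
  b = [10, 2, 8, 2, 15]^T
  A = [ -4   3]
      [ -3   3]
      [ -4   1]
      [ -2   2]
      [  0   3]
Feasible point: (0, 0) satisfies every constraint, so the LP is feasible.
Direction d = (1, 0): for each constraint row a, a·d ≤ 0 —
  (-4)(1) + (3)(0) = -4 ≤ 0
  (-3)(1) + (3)(0) = -3 ≤ 0
  (-4)(1) + (1)(0) = -4 ≤ 0
  (-2)(1) + (2)(0) = -2 ≤ 0
  (0)(1) + (3)(0) = 0 ≤ 0
and d ≥ 0, so (0, 0) + t·d stays feasible for every t ≥ 0. Along this ray z = u + 2v changes by 1 per unit t, so z → +∞.

Unbounded — the objective can increase without bound over the feasible region.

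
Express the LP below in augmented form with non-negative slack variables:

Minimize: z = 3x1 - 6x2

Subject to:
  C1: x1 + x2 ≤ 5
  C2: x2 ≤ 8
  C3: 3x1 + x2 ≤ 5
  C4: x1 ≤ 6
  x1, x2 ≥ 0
min z = 3x1 - 6x2

s.t.
  x1 + x2 + s1 = 5
  x2 + s2 = 8
  3x1 + x2 + s3 = 5
  x1 + s4 = 6
  x1, x2, s1, s2, s3, s4 ≥ 0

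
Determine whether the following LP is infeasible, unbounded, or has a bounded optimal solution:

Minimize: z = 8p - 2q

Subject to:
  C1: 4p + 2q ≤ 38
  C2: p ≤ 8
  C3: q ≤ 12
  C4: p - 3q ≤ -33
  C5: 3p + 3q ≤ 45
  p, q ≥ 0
The point (0, 12) satisfies every constraint, so the LP is feasible; the constraints give p ≤ 8 and q ≤ 12, which with p, q ≥ 0 keep the feasible region inside a bounded box. A feasible, bounded LP attains a finite optimum at a vertex.

Bounded optimum: z* = -24 at (0, 12).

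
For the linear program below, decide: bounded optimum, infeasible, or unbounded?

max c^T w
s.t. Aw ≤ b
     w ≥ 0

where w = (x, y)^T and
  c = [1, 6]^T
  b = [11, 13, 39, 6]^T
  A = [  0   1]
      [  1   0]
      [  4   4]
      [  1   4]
The point (0, 1.5) satisfies every constraint, so the LP is feasible; the constraints give x ≤ 13 and y ≤ 11, which with x, y ≥ 0 keep the feasible region inside a bounded box. A feasible, bounded LP attains a finite optimum at a vertex.

Bounded optimum: z* = 9 at (0, 1.5).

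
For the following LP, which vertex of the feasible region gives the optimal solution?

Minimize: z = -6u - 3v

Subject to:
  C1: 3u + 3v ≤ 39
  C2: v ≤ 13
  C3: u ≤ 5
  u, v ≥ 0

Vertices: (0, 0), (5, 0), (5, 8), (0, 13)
Evaluating z = -6u - 3v at each vertex:
  (0, 0): z = 0
  (5, 0): z = -30
  (5, 8): z = -54
  (0, 13): z = -39

The smallest value is z = -54, attained at (5, 8).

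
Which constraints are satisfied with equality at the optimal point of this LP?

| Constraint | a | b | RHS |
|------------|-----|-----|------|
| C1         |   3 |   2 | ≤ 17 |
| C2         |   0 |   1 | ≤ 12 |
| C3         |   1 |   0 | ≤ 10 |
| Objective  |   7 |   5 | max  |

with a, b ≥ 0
Optimal: a = 0, b = 8.5
Binding: C1, a ≥ 0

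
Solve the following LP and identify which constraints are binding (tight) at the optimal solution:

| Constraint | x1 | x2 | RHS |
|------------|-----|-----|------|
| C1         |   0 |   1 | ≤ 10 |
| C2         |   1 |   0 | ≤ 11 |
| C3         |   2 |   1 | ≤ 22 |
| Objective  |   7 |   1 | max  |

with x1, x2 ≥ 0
Optimal: x1 = 11, x2 = 0
Slack at optimum:
  C1: slack = 10
  C2: slack = 0 (binding)
  C3: slack = 0 (binding)
  x1 ≥ 0: x1 = 11
  x2 ≥ 0: x2 = 0 (binding)
Binding constraints: C2, C3, x2 ≥ 0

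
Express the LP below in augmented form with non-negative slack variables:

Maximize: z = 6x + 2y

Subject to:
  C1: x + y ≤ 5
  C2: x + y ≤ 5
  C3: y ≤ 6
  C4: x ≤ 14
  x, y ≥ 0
max z = 6x + 2y

s.t.
  x + y + s1 = 5
  x + y + s2 = 5
  y + s3 = 6
  x + s4 = 14
  x, y, s1, s2, s3, s4 ≥ 0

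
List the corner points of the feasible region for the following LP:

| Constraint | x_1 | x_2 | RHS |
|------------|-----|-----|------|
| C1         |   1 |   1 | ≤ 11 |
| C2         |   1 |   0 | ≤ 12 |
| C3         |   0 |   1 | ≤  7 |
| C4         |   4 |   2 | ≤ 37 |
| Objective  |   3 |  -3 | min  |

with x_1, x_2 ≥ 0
Each vertex is the intersection of two constraint boundaries that also satisfies all remaining constraints:
  x_1 = 0 and x_2 = 0 → (0, 0)
  4x_1 + 2x_2 = 37 and x_2 = 0 → (9.25, 0)
  x_1 + x_2 = 11 and 4x_1 + 2x_2 = 37 → (7.5, 3.5)
  x_1 + x_2 = 11 and x_2 = 7 → (4, 7)
  x_2 = 7 and x_1 = 0 → (0, 7)

Vertices: (0, 0), (9.25, 0), (7.5, 3.5), (4, 7), (0, 7)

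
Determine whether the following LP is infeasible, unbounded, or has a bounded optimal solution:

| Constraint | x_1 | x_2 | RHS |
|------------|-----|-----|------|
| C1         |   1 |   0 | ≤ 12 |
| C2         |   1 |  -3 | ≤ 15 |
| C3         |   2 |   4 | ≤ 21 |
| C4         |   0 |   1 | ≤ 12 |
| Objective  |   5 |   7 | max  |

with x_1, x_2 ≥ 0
The point (10.5, 0) satisfies every constraint, so the LP is feasible; the constraints give x_1 ≤ 12 and x_2 ≤ 12, which with x_1, x_2 ≥ 0 keep the feasible region inside a bounded box. A feasible, bounded LP attains a finite optimum at a vertex.

Evaluating z = 5x_1 + 7x_2 at each vertex:
  (0, 0): z = 0
  (10.5, 0): z = 52.5
  (0, 5.25): z = 36.75

Feasible with finite optimum z* = 52.5 at (10.5, 0).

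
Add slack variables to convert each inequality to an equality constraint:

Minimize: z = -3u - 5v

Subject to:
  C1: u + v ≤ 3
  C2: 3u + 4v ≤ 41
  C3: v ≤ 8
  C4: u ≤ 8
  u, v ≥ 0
min z = -3u - 5v

s.t.
  u + v + s1 = 3
  3u + 4v + s2 = 41
  v + s3 = 8
  u + s4 = 8
  u, v, s1, s2, s3, s4 ≥ 0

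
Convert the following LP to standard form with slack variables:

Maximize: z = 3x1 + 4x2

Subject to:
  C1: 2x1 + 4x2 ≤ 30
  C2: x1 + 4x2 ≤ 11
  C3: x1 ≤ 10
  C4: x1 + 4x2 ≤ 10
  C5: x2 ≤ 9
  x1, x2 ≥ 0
max z = 3x1 + 4x2

s.t.
  2x1 + 4x2 + s1 = 30
  x1 + 4x2 + s2 = 11
  x1 + s3 = 10
  x1 + 4x2 + s4 = 10
  x2 + s5 = 9
  x1, x2, s1, s2, s3, s4, s5 ≥ 0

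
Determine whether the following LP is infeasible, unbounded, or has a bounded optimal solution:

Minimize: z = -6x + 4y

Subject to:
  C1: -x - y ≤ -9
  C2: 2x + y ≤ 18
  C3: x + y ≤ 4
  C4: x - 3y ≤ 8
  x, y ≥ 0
C3 requires x + y ≤ 4, while C1 (-x - y ≤ -9) is equivalent to x + y ≥ 9. Together they would need 9 ≤ x + y ≤ 4, which is impossible since 9 > 4. No point satisfies all constraints.

Infeasible: no point satisfies all constraints simultaneously.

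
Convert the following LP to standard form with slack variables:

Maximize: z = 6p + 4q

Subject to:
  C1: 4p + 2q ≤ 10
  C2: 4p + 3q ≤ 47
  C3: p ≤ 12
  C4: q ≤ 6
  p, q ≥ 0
max z = 6p + 4q

s.t.
  4p + 2q + s1 = 10
  4p + 3q + s2 = 47
  p + s3 = 12
  q + s4 = 6
  p, q, s1, s2, s3, s4 ≥ 0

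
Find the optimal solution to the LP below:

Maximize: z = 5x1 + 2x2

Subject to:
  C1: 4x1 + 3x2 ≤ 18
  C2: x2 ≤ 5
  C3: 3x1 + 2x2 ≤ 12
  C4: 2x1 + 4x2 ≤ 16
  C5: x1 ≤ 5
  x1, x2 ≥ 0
x1 = 4, x2 = 0, z = 20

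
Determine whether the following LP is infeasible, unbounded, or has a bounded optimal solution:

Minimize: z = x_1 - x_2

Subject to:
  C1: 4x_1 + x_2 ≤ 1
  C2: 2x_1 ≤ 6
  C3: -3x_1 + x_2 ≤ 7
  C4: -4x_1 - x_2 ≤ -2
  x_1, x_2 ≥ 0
C1 requires 4x_1 + x_2 ≤ 1, while C4 (-4x_1 - x_2 ≤ -2) is equivalent to 4x_1 + x_2 ≥ 2. Together they would need 2 ≤ 4x_1 + x_2 ≤ 1, which is impossible since 2 > 1. No point satisfies all constraints.

The feasible region is empty; the LP is infeasible.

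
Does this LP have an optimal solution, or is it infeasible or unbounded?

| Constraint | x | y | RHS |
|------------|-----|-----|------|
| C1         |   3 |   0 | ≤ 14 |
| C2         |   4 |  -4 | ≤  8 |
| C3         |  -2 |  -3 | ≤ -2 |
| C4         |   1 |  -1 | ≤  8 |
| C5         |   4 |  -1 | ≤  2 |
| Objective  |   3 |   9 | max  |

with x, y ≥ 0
Feasible point: (0, 1) satisfies every constraint, so the LP is feasible.
Direction d = (0, 1): for each constraint row a, a·d ≤ 0 —
  (3)(0) + (0)(1) = 0 ≤ 0
  (4)(0) + (-4)(1) = -4 ≤ 0
  (-2)(0) + (-3)(1) = -3 ≤ 0
  (1)(0) + (-1)(1) = -1 ≤ 0
  (4)(0) + (-1)(1) = -1 ≤ 0
and d ≥ 0, so (0, 1) + t·d stays feasible for every t ≥ 0. Along this ray z = 3x + 9y changes by 9 per unit t, so z → +∞.

Unbounded — the objective can increase without bound over the feasible region.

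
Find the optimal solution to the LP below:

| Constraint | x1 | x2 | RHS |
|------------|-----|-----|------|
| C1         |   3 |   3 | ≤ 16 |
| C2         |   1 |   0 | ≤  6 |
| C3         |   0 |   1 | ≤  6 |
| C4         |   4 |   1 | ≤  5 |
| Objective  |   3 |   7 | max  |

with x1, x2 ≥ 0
Each vertex is the intersection of two constraint boundaries that also satisfies all remaining constraints:
  x1 = 0 and x2 = 0 → (0, 0)
  4x1 + x2 = 5 and x2 = 0 → (1.25, 0)
  4x1 + x2 = 5 and x1 = 0 → (0, 5)

Evaluating z = 3x1 + 7x2 at each vertex:
  (0, 0): z = 0
  (1.25, 0): z = 3.75
  (0, 5): z = 35

The maximum is at (0, 5) with z = 35.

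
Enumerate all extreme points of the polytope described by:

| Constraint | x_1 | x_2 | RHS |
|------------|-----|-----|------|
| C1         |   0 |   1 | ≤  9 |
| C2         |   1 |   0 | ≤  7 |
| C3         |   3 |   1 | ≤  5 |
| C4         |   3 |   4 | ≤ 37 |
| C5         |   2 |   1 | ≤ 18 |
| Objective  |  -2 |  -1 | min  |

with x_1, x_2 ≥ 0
Each vertex is the intersection of two constraint boundaries that also satisfies all remaining constraints:
  x_1 = 0 and x_2 = 0 → (0, 0)
  3x_1 + x_2 = 5 and x_2 = 0 → (1.667, 0)
  3x_1 + x_2 = 5 and x_1 = 0 → (0, 5)

Vertices: (0, 0), (1.667, 0), (0, 5)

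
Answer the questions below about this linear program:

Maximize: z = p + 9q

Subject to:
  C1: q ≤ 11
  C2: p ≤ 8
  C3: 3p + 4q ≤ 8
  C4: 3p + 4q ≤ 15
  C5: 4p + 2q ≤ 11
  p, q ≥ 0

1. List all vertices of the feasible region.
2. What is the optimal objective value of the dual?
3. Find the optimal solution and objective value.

1. (0, 0), (2.667, 0), (0, 2)
2. 18 (by strong duality, equal to the primal optimum)
3. p = 0, q = 2, z = 18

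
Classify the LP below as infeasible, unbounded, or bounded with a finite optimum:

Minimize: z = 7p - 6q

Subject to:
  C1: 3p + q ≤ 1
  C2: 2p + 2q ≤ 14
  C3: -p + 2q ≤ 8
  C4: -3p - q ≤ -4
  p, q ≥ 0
C1 requires 3p + q ≤ 1, while C4 (-3p - q ≤ -4) is equivalent to 3p + q ≥ 4. Together they would need 4 ≤ 3p + q ≤ 1, which is impossible since 4 > 1. No point satisfies all constraints.

The feasible region is empty; the LP is infeasible.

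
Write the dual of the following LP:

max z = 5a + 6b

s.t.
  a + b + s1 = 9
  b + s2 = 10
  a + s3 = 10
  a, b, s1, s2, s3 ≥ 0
Minimize: z = 9y1 + 10y2 + 10y3

Subject to:
  C1: -y1 - y3 ≤ -5
  C2: -y1 - y2 ≤ -6
  y1, y2, y3 ≥ 0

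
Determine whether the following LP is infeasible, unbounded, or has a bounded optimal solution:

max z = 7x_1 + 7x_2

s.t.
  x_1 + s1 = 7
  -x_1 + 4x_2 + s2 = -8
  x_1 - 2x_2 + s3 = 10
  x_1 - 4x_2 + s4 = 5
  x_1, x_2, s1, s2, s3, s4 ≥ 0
The row x_1 - 4x_2 + s4 = 5 with s4 ≥ 0 requires x_1 - 4x_2 ≤ 5, while the row -x_1 + 4x_2 + s2 = -8 with s2 ≥ 0 is equivalent to x_1 - 4x_2 ≥ 8. Together they would need 8 ≤ x_1 - 4x_2 ≤ 5, which is impossible since 8 > 5. No point satisfies all constraints.

Infeasible: no point satisfies all constraints simultaneously.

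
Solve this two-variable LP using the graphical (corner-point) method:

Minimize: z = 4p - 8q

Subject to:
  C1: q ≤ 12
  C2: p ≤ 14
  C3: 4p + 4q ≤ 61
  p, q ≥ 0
Each vertex is the intersection of two constraint boundaries that also satisfies all remaining constraints:
  p = 0 and q = 0 → (0, 0)
  p = 14 and q = 0 → (14, 0)
  p = 14 and 4p + 4q = 61 → (14, 1.25)
  q = 12 and 4p + 4q = 61 → (3.25, 12)
  q = 12 and p = 0 → (0, 12)

Evaluating z = 4p - 8q at each vertex:
  (0, 0): z = 0
  (14, 0): z = 56
  (14, 1.25): z = 46
  (3.25, 12): z = -83
  (0, 12): z = -96

The minimum is at (0, 12) with z = -96.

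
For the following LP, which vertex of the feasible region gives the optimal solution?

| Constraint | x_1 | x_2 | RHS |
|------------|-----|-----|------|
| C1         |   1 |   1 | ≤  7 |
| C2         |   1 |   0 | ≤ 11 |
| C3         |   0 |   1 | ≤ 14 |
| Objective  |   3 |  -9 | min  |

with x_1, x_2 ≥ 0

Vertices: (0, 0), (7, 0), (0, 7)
Evaluating z = 3x_1 - 9x_2 at each vertex:
  (0, 0): z = 0
  (7, 0): z = 21
  (0, 7): z = -63

The smallest value is z = -63, attained at (0, 7).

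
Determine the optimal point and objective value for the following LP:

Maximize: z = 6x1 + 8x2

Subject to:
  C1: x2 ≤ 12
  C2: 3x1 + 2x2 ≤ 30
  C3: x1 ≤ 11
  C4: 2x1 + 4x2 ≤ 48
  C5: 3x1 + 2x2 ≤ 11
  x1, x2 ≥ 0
Each vertex is the intersection of two constraint boundaries that also satisfies all remaining constraints:
  x1 = 0 and x2 = 0 → (0, 0)
  3x1 + 2x2 = 11 and x2 = 0 → (3.667, 0)
  3x1 + 2x2 = 11 and x1 = 0 → (0, 5.5)

Evaluating z = 6x1 + 8x2 at each vertex:
  (0, 0): z = 0
  (3.667, 0): z = 22
  (0, 5.5): z = 44

The maximum is at (0, 5.5) with z = 44.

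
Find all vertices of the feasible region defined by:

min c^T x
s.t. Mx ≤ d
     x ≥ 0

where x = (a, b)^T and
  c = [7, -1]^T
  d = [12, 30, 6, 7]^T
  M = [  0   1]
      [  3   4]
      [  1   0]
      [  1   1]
Each vertex is the intersection of two constraint boundaries that also satisfies all remaining constraints:
  a = 0 and b = 0 → (0, 0)
  a = 6 and b = 0 → (6, 0)
  a = 6 and a + b = 7 → (6, 1)
  a + b = 7 and a = 0 → (0, 7)

Vertices: (0, 0), (6, 0), (6, 1), (0, 7)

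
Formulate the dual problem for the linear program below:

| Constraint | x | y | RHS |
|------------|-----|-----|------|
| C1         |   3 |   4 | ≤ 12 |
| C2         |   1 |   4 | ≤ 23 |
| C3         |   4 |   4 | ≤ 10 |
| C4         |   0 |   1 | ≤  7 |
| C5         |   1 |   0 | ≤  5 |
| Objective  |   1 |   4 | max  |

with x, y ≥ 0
Minimize: z = 12y1 + 23y2 + 10y3 + 7y4 + 5y5

Subject to:
  C1: -3y1 - y2 - 4y3 - y5 ≤ -1
  C2: -4y1 - 4y2 - 4y3 - y4 ≤ -4
  y1, y2, y3, y4, y5 ≥ 0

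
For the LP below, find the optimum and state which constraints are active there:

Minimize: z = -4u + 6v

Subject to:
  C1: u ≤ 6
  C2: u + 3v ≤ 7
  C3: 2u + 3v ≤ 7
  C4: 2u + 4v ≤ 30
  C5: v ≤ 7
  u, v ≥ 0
Optimal: u = 3.5, v = 0
Binding: C3, v ≥ 0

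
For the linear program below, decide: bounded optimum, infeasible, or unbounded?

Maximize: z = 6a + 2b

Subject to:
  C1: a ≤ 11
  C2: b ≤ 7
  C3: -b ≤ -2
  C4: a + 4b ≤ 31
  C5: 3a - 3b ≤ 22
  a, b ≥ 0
The point (11, 5) satisfies every constraint, so the LP is feasible; the constraints give a ≤ 11 and b ≤ 7, which with a, b ≥ 0 keep the feasible region inside a bounded box. A feasible, bounded LP attains a finite optimum at a vertex.

Evaluating z = 6a + 2b at each vertex:
  (0, 2): z = 4
  (9.333, 2): z = 60
  (11, 3.667): z = 73.33
  (11, 5): z = 76
  (3, 7): z = 32
  (0, 7): z = 14

The LP has an optimal solution: (11, 5) with z = 76.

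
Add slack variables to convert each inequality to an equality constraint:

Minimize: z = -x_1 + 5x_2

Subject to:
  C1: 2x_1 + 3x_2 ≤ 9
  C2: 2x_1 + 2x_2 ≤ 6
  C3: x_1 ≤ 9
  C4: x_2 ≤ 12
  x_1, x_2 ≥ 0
min z = -x_1 + 5x_2

s.t.
  2x_1 + 3x_2 + s1 = 9
  2x_1 + 2x_2 + s2 = 6
  x_1 + s3 = 9
  x_2 + s4 = 12
  x_1, x_2, s1, s2, s3, s4 ≥ 0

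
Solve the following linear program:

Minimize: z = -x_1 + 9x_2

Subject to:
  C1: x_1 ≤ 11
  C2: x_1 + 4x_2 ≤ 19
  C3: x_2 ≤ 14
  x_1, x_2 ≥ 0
x_1 = 11, x_2 = 0, z = -11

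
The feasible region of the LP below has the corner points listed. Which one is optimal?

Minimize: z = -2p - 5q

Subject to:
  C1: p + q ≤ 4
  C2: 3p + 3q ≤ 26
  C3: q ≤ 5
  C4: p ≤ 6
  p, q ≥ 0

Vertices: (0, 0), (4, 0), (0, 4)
(0, 4) with z = -20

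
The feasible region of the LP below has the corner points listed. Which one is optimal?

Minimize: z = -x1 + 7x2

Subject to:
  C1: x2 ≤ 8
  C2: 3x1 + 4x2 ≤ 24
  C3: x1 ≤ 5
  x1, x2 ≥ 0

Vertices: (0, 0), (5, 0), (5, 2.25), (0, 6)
Evaluating z = -x1 + 7x2 at each vertex:
  (0, 0): z = 0
  (5, 0): z = -5
  (5, 2.25): z = 10.75
  (0, 6): z = 42

The smallest value is z = -5, attained at (5, 0).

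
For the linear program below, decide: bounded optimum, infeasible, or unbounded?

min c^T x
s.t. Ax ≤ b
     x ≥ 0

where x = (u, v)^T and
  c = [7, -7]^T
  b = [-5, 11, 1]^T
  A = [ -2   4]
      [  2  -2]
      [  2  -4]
One constraint requires 2u - 4v ≤ 1, while the constraint -2u + 4v ≤ -5 is equivalent to 2u - 4v ≥ 5. Together they would need 5 ≤ 2u - 4v ≤ 1, which is impossible since 5 > 1. No point satisfies all constraints.

Infeasible — the constraint set is empty.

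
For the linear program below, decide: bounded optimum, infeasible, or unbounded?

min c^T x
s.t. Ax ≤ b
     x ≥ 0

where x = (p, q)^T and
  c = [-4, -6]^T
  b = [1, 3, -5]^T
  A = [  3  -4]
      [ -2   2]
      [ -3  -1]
Feasible point: (1, 2) satisfies every constraint, so the LP is feasible.
Direction d = (1, 1): for each constraint row a, a·d ≤ 0 —
  (3)(1) + (-4)(1) = -1 ≤ 0
  (-2)(1) + (2)(1) = 0 ≤ 0
  (-3)(1) + (-1)(1) = -4 ≤ 0
and d ≥ 0, so (1, 2) + t·d stays feasible for every t ≥ 0. Along this ray z = -4p - 6q changes by -10 per unit t, so z → −∞.

Unbounded: there is a feasible ray along which z → −∞.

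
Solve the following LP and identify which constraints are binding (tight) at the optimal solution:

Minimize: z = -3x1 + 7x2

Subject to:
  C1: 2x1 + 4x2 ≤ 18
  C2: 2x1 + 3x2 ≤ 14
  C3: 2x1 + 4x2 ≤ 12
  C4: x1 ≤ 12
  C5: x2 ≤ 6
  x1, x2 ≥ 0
Optimal: x1 = 6, x2 = 0
Slack at optimum:
  C1: slack = 6
  C2: slack = 2
  C3: slack = 0 (binding)
  C4: slack = 6
  C5: slack = 6
  x1 ≥ 0: x1 = 6
  x2 ≥ 0: x2 = 0 (binding)
Binding constraints: C3, x2 ≥ 0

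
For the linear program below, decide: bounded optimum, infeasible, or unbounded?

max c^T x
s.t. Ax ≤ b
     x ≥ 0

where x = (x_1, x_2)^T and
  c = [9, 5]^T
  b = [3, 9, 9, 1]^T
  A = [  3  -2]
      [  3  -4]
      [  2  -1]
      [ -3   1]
Feasible point: (0, 0) satisfies every constraint, so the LP is feasible.
Direction d = (1, 2): for each constraint row a, a·d ≤ 0 —
  (3)(1) + (-2)(2) = -1 ≤ 0
  (3)(1) + (-4)(2) = -5 ≤ 0
  (2)(1) + (-1)(2) = 0 ≤ 0
  (-3)(1) + (1)(2) = -1 ≤ 0
and d ≥ 0, so (0, 0) + t·d stays feasible for every t ≥ 0. Along this ray z = 9x_1 + 5x_2 changes by 19 per unit t, so z → +∞.

Unbounded — the objective can increase without bound over the feasible region.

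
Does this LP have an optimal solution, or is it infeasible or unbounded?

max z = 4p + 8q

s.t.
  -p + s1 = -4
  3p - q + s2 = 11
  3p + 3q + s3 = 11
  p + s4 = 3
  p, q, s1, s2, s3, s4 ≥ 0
The row p + s4 = 3 with s4 ≥ 0 requires p ≤ 3, while the row -p + s1 = -4 with s1 ≥ 0 is equivalent to p ≥ 4. Together they would need 4 ≤ p ≤ 3, which is impossible since 4 > 3. No point satisfies all constraints.

Infeasible: no point satisfies all constraints simultaneously.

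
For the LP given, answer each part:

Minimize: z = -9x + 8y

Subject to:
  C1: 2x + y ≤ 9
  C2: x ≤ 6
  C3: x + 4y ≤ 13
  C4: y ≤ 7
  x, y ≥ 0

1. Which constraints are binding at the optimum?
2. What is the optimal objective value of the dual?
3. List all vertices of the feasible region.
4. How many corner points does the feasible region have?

1. C1, y ≥ 0
2. -40.5 (by strong duality, equal to the primal optimum)
3. (0, 0), (4.5, 0), (3.286, 2.429), (0, 3.25)
4. 4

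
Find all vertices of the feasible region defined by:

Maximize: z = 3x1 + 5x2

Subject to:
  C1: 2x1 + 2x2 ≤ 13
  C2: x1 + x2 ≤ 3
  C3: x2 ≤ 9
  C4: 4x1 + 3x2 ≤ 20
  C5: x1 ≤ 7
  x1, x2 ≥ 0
Each vertex is the intersection of two constraint boundaries that also satisfies all remaining constraints:
  x1 = 0 and x2 = 0 → (0, 0)
  x1 + x2 = 3 and x2 = 0 → (3, 0)
  x1 + x2 = 3 and x1 = 0 → (0, 3)

Vertices: (0, 0), (3, 0), (0, 3)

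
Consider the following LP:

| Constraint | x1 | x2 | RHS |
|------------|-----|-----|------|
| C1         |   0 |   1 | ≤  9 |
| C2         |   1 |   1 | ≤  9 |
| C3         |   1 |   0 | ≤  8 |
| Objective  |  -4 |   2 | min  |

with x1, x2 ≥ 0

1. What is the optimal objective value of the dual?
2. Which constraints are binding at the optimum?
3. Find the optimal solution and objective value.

1. -32 (by strong duality, equal to the primal optimum)
2. C3, x2 ≥ 0
3. x1 = 8, x2 = 0, z = -32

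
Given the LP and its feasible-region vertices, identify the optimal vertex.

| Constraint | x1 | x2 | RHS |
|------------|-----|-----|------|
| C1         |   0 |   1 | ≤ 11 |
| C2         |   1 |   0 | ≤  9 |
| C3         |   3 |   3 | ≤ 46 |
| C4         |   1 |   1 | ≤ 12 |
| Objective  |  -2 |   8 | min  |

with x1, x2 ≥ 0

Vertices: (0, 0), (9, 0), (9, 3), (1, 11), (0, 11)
Evaluating z = -2x1 + 8x2 at each vertex:
  (0, 0): z = 0
  (9, 0): z = -18
  (9, 3): z = 6
  (1, 11): z = 86
  (0, 11): z = 88

The smallest value is z = -18, attained at (9, 0).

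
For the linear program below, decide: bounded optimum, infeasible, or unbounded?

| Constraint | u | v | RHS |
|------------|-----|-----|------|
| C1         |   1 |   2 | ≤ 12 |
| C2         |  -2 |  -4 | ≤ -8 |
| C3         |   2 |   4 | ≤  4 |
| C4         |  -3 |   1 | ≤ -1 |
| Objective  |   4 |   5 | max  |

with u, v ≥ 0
C3 requires 2u + 4v ≤ 4, while C2 (-2u - 4v ≤ -8) is equivalent to 2u + 4v ≥ 8. Together they would need 8 ≤ 2u + 4v ≤ 4, which is impossible since 8 > 4. No point satisfies all constraints.

Infeasible: no point satisfies all constraints simultaneously.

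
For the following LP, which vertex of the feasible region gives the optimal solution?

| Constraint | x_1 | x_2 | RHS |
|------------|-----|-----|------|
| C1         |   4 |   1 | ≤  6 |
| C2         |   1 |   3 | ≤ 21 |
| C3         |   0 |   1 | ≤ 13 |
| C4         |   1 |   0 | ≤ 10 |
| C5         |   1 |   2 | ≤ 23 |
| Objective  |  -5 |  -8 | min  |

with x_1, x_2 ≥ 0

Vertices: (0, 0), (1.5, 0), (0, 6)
Evaluating z = -5x_1 - 8x_2 at each vertex:
  (0, 0): z = 0
  (1.5, 0): z = -7.5
  (0, 6): z = -48

The smallest value is z = -48, attained at (0, 6).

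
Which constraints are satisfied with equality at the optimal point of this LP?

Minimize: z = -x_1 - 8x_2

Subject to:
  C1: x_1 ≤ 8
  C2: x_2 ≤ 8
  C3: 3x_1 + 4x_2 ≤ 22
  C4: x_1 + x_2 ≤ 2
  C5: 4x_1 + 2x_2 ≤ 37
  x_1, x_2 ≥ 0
Optimal: x_1 = 0, x_2 = 2
Slack at optimum:
  C1: slack = 8
  C2: slack = 6
  C3: slack = 14
  C4: slack = 0 (binding)
  C5: slack = 33
  x_1 ≥ 0: x_1 = 0 (binding)
  x_2 ≥ 0: x_2 = 2
Binding constraints: C4, x_1 ≥ 0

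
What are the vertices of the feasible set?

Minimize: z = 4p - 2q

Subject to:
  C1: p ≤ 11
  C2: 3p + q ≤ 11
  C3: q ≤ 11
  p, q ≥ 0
Each vertex is the intersection of two constraint boundaries that also satisfies all remaining constraints:
  p = 0 and q = 0 → (0, 0)
  3p + q = 11 and q = 0 → (3.667, 0)
  3p + q = 11 and q = 11 → (0, 11)

Vertices: (0, 0), (3.667, 0), (0, 11)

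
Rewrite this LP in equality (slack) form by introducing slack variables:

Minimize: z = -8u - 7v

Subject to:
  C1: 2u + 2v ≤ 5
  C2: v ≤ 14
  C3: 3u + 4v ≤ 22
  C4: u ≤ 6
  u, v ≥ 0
min z = -8u - 7v

s.t.
  2u + 2v + s1 = 5
  v + s2 = 14
  3u + 4v + s3 = 22
  u + s4 = 6
  u, v, s1, s2, s3, s4 ≥ 0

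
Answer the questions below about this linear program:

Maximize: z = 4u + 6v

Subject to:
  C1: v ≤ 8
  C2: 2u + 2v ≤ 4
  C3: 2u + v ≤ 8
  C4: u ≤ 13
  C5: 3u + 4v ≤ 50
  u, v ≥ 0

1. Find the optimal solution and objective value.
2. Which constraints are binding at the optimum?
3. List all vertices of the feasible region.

1. u = 0, v = 2, z = 12
2. C2, u ≥ 0
3. (0, 0), (2, 0), (0, 2)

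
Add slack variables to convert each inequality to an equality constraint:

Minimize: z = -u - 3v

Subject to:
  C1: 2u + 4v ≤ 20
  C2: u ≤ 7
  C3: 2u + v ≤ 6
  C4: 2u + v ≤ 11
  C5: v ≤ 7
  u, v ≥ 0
min z = -u - 3v

s.t.
  2u + 4v + s1 = 20
  u + s2 = 7
  2u + v + s3 = 6
  2u + v + s4 = 11
  v + s5 = 7
  u, v, s1, s2, s3, s4, s5 ≥ 0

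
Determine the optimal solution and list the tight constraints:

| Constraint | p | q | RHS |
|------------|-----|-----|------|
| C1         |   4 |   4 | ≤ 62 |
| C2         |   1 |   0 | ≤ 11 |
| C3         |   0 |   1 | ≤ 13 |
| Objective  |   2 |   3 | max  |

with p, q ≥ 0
Optimal: p = 2.5, q = 13
Binding: C1, C3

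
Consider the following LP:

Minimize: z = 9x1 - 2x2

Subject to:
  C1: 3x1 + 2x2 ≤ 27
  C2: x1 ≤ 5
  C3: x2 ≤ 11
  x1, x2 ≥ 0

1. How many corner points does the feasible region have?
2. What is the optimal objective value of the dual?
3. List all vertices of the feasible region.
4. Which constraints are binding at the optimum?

1. 5
2. -22 (by strong duality, equal to the primal optimum)
3. (0, 0), (5, 0), (5, 6), (1.667, 11), (0, 11)
4. C3, x1 ≥ 0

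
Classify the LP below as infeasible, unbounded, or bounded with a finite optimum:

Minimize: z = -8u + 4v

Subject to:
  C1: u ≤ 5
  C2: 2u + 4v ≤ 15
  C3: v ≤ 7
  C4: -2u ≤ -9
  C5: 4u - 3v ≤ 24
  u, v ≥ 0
The point (5, 0) satisfies every constraint, so the LP is feasible; the constraints give u ≤ 5 and v ≤ 7, which with u, v ≥ 0 keep the feasible region inside a bounded box. A feasible, bounded LP attains a finite optimum at a vertex.

Evaluating z = -8u + 4v at each vertex:
  (4.5, 0): z = -36
  (5, 0): z = -40
  (5, 1.25): z = -35
  (4.5, 1.5): z = -30

The LP has an optimal solution: (5, 0) with z = -40.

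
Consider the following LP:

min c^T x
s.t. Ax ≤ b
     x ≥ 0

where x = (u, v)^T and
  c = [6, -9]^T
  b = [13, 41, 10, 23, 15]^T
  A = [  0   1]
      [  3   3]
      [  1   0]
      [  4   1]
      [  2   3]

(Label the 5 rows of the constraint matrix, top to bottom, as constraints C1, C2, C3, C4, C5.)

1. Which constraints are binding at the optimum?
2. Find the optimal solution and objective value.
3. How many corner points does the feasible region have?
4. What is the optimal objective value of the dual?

1. C5, u ≥ 0
2. u = 0, v = 5, z = -45
3. 4
4. -45 (by strong duality, equal to the primal optimum)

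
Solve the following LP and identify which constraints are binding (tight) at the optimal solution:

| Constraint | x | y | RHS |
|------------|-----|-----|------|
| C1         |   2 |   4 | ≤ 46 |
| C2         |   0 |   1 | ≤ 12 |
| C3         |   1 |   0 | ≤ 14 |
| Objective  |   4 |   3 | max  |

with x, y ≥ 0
Optimal: x = 14, y = 4.5
Binding: C1, C3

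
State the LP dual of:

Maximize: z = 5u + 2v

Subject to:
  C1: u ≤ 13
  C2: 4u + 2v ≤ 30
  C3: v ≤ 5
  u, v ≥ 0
Minimize: z = 13y1 + 30y2 + 5y3

Subject to:
  C1: -y1 - 4y2 ≤ -5
  C2: -2y2 - y3 ≤ -2
  y1, y2, y3 ≥ 0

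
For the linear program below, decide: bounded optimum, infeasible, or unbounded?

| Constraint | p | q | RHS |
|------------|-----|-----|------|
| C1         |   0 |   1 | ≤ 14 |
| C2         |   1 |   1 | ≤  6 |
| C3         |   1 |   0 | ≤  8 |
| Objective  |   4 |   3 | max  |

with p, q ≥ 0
The point (6, 0) satisfies every constraint, so the LP is feasible; the constraints give p ≤ 8 and q ≤ 14, which with p, q ≥ 0 keep the feasible region inside a bounded box. A feasible, bounded LP attains a finite optimum at a vertex.

The LP has an optimal solution: (6, 0) with z = 24.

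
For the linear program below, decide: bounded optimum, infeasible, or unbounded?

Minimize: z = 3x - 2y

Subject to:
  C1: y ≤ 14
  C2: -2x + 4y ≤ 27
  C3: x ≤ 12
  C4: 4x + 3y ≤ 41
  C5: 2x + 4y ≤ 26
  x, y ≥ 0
The point (0, 6.5) satisfies every constraint, so the LP is feasible; the constraints give x ≤ 12 and y ≤ 14, which with x, y ≥ 0 keep the feasible region inside a bounded box. A feasible, bounded LP attains a finite optimum at a vertex.

Evaluating z = 3x - 2y at each vertex:
  (0, 0): z = 0
  (10.25, 0): z = 30.75
  (8.6, 2.2): z = 21.4
  (0, 6.5): z = -13

The LP has an optimal solution: (0, 6.5) with z = -13.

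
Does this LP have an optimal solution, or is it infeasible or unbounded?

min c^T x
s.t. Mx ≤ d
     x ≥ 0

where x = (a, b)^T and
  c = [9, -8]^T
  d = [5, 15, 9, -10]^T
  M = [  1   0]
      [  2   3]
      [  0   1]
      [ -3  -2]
The point (0, 5) satisfies every constraint, so the LP is feasible; the constraints give a ≤ 5 and b ≤ 9, which with a, b ≥ 0 keep the feasible region inside a bounded box. A feasible, bounded LP attains a finite optimum at a vertex.

Evaluating z = 9a - 8b at each vertex:
  (3.333, 0): z = 30
  (5, 0): z = 45
  (5, 1.667): z = 31.67
  (0, 5): z = -40

The LP has an optimal solution: (0, 5) with z = -40.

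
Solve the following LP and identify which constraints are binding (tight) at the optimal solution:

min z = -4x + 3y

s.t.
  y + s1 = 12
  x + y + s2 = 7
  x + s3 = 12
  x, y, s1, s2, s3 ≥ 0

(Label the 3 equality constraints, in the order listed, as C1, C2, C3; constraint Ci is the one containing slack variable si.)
Optimal: x = 7, y = 0
Binding: C2, y ≥ 0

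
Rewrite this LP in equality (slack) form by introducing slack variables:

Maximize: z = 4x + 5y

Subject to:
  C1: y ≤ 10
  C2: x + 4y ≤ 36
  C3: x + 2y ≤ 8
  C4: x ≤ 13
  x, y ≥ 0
max z = 4x + 5y

s.t.
  y + s1 = 10
  x + 4y + s2 = 36
  x + 2y + s3 = 8
  x + s4 = 13
  x, y, s1, s2, s3, s4 ≥ 0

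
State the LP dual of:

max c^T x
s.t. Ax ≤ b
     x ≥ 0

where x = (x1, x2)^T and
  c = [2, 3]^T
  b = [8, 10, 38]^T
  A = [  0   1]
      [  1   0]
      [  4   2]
Minimize: z = 8y1 + 10y2 + 38y3

Subject to:
  C1: -y2 - 4y3 ≤ -2
  C2: -y1 - 2y3 ≤ -3
  y1, y2, y3 ≥ 0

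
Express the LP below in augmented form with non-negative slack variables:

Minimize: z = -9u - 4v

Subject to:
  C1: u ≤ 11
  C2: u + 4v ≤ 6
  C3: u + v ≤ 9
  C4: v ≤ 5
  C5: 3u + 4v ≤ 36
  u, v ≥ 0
min z = -9u - 4v

s.t.
  u + s1 = 11
  u + 4v + s2 = 6
  u + v + s3 = 9
  v + s4 = 5
  3u + 4v + s5 = 36
  u, v, s1, s2, s3, s4, s5 ≥ 0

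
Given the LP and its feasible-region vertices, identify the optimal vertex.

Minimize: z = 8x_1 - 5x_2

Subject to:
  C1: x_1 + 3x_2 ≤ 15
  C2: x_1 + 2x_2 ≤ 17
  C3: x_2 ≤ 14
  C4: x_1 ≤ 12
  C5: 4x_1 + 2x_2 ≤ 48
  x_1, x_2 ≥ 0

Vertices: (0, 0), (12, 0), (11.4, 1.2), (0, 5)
Evaluating z = 8x_1 - 5x_2 at each vertex:
  (0, 0): z = 0
  (12, 0): z = 96
  (11.4, 1.2): z = 85.2
  (0, 5): z = -25

The smallest value is z = -25, attained at (0, 5).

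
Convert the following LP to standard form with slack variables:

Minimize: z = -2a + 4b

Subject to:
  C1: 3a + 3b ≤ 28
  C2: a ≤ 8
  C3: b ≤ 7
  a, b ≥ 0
min z = -2a + 4b

s.t.
  3a + 3b + s1 = 28
  a + s2 = 8
  b + s3 = 7
  a, b, s1, s2, s3 ≥ 0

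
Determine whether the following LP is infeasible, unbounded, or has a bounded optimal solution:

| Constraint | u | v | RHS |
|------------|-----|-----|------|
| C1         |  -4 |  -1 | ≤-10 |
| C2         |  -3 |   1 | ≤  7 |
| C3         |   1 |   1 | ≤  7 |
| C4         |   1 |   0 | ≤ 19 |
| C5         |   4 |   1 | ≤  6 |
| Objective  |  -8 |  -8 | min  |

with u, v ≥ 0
C5 requires 4u + v ≤ 6, while C1 (-4u - v ≤ -10) is equivalent to 4u + v ≥ 10. Together they would need 10 ≤ 4u + v ≤ 6, which is impossible since 10 > 6. No point satisfies all constraints.

Infeasible — the constraint set is empty.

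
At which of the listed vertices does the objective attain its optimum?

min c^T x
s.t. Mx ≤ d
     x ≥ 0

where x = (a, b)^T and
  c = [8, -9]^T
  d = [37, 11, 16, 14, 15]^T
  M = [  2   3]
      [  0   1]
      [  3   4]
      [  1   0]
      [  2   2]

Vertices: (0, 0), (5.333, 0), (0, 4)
(0, 4) with z = -36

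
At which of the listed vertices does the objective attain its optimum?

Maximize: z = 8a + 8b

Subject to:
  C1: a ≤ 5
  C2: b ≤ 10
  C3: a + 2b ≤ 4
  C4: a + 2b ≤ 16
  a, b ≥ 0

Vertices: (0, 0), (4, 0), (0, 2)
(4, 0) with z = 32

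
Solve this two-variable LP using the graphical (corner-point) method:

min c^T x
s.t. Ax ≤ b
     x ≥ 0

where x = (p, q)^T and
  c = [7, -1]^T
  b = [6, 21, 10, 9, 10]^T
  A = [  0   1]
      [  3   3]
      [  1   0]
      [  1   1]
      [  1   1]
Each vertex is the intersection of two constraint boundaries that also satisfies all remaining constraints:
  p = 0 and q = 0 → (0, 0)
  3p + 3q = 21 and q = 0 → (7, 0)
  q = 6 and 3p + 3q = 21 → (1, 6)
  q = 6 and p = 0 → (0, 6)

Evaluating z = 7p - q at each vertex:
  (0, 0): z = 0
  (7, 0): z = 49
  (1, 6): z = 1
  (0, 6): z = -6

The minimum is at (0, 6) with z = -6.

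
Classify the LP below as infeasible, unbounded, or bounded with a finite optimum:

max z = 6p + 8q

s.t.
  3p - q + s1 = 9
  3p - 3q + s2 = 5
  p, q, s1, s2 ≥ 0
Feasible point: (0, 0) satisfies every constraint, so the LP is feasible.
Direction d = (0, 1): for each constraint row a, a·d ≤ 0 —
  (3)(0) + (-1)(1) = -1 ≤ 0
  (3)(0) + (-3)(1) = -3 ≤ 0
and d ≥ 0, so (0, 0) + t·d stays feasible for every t ≥ 0. Along this ray z = 6p + 8q changes by 8 per unit t, so z → +∞.

Unbounded — the objective can increase without bound over the feasible region.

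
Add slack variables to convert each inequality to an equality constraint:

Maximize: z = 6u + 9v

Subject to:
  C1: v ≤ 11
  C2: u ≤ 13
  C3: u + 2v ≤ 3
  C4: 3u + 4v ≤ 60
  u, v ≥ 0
max z = 6u + 9v

s.t.
  v + s1 = 11
  u + s2 = 13
  u + 2v + s3 = 3
  3u + 4v + s4 = 60
  u, v, s1, s2, s3, s4 ≥ 0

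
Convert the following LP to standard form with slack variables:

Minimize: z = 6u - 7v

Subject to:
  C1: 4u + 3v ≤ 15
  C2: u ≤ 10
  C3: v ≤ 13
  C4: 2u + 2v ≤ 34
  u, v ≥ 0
min z = 6u - 7v

s.t.
  4u + 3v + s1 = 15
  u + s2 = 10
  v + s3 = 13
  2u + 2v + s4 = 34
  u, v, s1, s2, s3, s4 ≥ 0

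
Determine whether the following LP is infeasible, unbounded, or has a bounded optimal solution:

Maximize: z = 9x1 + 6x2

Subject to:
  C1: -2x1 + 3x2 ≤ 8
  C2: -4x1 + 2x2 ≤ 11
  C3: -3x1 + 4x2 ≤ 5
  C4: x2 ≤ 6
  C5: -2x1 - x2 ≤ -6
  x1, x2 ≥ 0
Feasible point: (3, 0) satisfies every constraint, so the LP is feasible.
Direction d = (1, 0): for each constraint row a, a·d ≤ 0 —
  (-2)(1) + (3)(0) = -2 ≤ 0
  (-4)(1) + (2)(0) = -4 ≤ 0
  (-3)(1) + (4)(0) = -3 ≤ 0
  (0)(1) + (1)(0) = 0 ≤ 0
  (-2)(1) + (-1)(0) = -2 ≤ 0
and d ≥ 0, so (3, 0) + t·d stays feasible for every t ≥ 0. Along this ray z = 9x1 + 6x2 changes by 9 per unit t, so z → +∞.

Unbounded — the objective can increase without bound over the feasible region.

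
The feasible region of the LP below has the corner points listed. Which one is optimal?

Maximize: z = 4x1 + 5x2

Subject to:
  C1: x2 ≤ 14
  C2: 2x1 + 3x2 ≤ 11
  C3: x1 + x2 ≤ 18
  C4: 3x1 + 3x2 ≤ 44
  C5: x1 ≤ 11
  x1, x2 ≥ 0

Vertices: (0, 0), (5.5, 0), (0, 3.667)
(5.5, 0) with z = 22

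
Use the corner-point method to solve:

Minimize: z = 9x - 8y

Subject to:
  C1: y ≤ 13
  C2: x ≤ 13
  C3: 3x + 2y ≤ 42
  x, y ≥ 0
x = 0, y = 13, z = -104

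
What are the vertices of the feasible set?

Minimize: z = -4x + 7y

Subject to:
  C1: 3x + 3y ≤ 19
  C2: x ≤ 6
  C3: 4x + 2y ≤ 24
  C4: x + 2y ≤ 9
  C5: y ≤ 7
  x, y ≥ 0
Each vertex is the intersection of two constraint boundaries that also satisfies all remaining constraints:
  x = 0 and y = 0 → (0, 0)
  x = 6 and 4x + 2y = 24 → (6, 0)
  3x + 3y = 19 and 4x + 2y = 24 → (5.667, 0.6667)
  3x + 3y = 19 and x + 2y = 9 → (3.667, 2.667)
  x + 2y = 9 and x = 0 → (0, 4.5)

Vertices: (0, 0), (6, 0), (5.667, 0.6667), (3.667, 2.667), (0, 4.5)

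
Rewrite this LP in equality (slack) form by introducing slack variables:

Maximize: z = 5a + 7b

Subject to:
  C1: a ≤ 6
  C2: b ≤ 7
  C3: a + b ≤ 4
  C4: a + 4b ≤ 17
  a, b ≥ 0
max z = 5a + 7b

s.t.
  a + s1 = 6
  b + s2 = 7
  a + b + s3 = 4
  a + 4b + s4 = 17
  a, b, s1, s2, s3, s4 ≥ 0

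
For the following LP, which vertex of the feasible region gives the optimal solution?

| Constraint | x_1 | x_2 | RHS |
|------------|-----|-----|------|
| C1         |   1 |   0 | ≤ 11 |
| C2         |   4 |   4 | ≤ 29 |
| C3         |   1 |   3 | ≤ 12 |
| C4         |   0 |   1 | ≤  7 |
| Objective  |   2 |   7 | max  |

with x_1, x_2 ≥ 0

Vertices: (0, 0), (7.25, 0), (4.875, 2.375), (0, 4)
Evaluating z = 2x_1 + 7x_2 at each vertex:
  (0, 0): z = 0
  (7.25, 0): z = 14.5
  (4.875, 2.375): z = 26.38
  (0, 4): z = 28

The largest value is z = 28, attained at (0, 4).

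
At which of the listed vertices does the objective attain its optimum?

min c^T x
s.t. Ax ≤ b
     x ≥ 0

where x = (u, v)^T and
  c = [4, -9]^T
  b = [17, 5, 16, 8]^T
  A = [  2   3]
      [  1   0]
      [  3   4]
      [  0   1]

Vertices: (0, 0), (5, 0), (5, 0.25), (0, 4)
Evaluating z = 4u - 9v at each vertex:
  (0, 0): z = 0
  (5, 0): z = 20
  (5, 0.25): z = 17.75
  (0, 4): z = -36

The smallest value is z = -36, attained at (0, 4).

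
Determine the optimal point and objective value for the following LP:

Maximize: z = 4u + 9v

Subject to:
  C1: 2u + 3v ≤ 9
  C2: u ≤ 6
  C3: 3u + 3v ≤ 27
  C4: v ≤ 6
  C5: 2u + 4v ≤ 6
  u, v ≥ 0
u = 0, v = 1.5, z = 13.5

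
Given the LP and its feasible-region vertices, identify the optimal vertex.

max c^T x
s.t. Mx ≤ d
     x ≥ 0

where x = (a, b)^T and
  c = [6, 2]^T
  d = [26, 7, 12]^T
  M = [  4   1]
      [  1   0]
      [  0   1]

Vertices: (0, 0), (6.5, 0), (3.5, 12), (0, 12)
Evaluating z = 6a + 2b at each vertex:
  (0, 0): z = 0
  (6.5, 0): z = 39
  (3.5, 12): z = 45
  (0, 12): z = 24

The largest value is z = 45, attained at (3.5, 12).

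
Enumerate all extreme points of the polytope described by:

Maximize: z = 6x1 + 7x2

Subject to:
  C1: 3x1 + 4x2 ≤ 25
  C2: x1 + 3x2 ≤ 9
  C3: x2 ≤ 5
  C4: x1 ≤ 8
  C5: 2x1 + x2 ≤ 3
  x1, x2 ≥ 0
Each vertex is the intersection of two constraint boundaries that also satisfies all remaining constraints:
  x1 = 0 and x2 = 0 → (0, 0)
  2x1 + x2 = 3 and x2 = 0 → (1.5, 0)
  x1 + 3x2 = 9 and 2x1 + x2 = 3 → (0, 3)

Vertices: (0, 0), (1.5, 0), (0, 3)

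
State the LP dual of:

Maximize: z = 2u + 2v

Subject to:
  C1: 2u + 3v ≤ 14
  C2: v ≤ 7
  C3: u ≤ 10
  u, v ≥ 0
Minimize: z = 14y1 + 7y2 + 10y3

Subject to:
  C1: -2y1 - y3 ≤ -2
  C2: -3y1 - y2 ≤ -2
  y1, y2, y3 ≥ 0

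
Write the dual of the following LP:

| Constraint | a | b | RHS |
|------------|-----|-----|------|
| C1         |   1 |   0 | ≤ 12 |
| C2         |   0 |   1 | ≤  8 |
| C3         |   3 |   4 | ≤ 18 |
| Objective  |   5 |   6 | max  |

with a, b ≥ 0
Minimize: z = 12y1 + 8y2 + 18y3

Subject to:
  C1: -y1 - 3y3 ≤ -5
  C2: -y2 - 4y3 ≤ -6
  y1, y2, y3 ≥ 0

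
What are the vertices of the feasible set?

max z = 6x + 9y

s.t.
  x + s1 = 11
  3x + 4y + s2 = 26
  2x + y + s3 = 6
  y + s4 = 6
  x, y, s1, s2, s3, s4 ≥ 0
Each vertex is the intersection of two constraint boundaries that also satisfies all remaining constraints:
  x = 0 and y = 0 → (0, 0)
  2x + y = 6 and y = 0 → (3, 0)
  2x + y = 6 and y = 6 → (0, 6)

Vertices: (0, 0), (3, 0), (0, 6)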